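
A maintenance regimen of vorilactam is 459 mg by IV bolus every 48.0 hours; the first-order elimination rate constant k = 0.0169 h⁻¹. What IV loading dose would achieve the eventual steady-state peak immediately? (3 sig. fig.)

826 mg

Accumulation ratio R = 1 / (1 − e^(−kτ)) = 1 / (1 − e^(−0.01690×48.0)) = 1 / (1 − 0.4443) = 1.800
Loading dose = maintenance dose × R = 459 × 1.800 ≈ 826 mg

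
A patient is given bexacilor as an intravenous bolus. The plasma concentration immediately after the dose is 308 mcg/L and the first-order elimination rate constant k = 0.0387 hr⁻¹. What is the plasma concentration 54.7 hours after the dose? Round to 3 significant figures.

C(t) = C₀ e^(−kt) = 308 × e^(−0.03870 × 54.7) = 308 × e^(−2.117) = 308 × 0.1204 ≈ 37.1 mcg/L

37.1 mcg/L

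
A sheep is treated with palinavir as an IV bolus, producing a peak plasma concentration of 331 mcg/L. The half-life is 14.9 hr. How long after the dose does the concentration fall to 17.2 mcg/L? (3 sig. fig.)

k = ln 2 / 14.9 = 0.04652 hr⁻¹
C(t) = C₀ e^(−kt)  ⇒  t = ln(C₀/C) / k
t = ln(331/17.2) / 0.04652 = 2.957 / 0.04652 ≈ 63.6 hours

63.6 hours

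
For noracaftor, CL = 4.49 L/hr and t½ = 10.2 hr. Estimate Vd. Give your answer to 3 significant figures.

k = ln 2 / t½ = ln 2 / 10.2 = 0.06796 hr⁻¹
V = CL / k = 4.49 / 0.06796 ≈ 66.1 L

66.1 L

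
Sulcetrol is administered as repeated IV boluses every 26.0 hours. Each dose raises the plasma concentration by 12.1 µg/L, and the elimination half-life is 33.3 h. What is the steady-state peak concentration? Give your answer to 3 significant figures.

29.0 µg/L

k = ln 2 / 33.3 = 0.02082 h⁻¹
Fraction remaining after one interval: e^(−kτ) = e^(−0.02082 × 26.0) = 0.5821
R = 1 / (1 − 0.5821) = 2.393
Css,max = 12.1 × 2.393 ≈ 29.0 µg/L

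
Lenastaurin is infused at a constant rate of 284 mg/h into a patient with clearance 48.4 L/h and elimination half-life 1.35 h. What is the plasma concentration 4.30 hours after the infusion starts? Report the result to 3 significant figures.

Css = rate / CL = 284 / 48.4 = 5.868 µg/mL
k = ln 2 / 1.35 = 0.5134 h⁻¹
C(t) = Css (1 − e^(−kt)) = 5.868 × (1 − e^(−2.208)) = 5.868 × 0.8901 ≈ 5.22 µg/mL

5.22 µg/mL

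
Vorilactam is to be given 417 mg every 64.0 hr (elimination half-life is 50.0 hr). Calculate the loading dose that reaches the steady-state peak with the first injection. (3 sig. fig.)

709 mg

k = ln 2 / 50.0 = 0.01386 hr⁻¹
Accumulation ratio R = 1 / (1 − e^(−kτ)) = 1 / (1 − e^(−0.01386×64.0)) = 1 / (1 − 0.4118) = 1.700
Loading dose = maintenance dose × R = 417 × 1.700 ≈ 709 mg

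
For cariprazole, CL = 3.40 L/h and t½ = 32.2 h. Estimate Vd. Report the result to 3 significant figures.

158 L

k = ln 2 / t½ = ln 2 / 32.2 = 0.02153 h⁻¹
V = CL / k = 3.40 / 0.02153 ≈ 158 L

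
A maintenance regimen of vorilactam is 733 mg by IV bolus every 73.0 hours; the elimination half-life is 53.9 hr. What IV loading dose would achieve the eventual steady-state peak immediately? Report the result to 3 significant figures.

1200 mg

k = ln 2 / 53.9 = 0.01286 hr⁻¹
Accumulation ratio R = 1 / (1 − e^(−kτ)) = 1 / (1 − e^(−0.01286×73.0)) = 1 / (1 − 0.3911) = 1.642
Loading dose = maintenance dose × R = 733 × 1.642 ≈ 1200 mg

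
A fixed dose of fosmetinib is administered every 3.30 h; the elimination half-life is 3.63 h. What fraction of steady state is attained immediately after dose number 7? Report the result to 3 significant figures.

k = ln 2 / 3.63 = 0.1909 h⁻¹
f_n = 1 − e^(−nkτ) = 1 − e^(−7 × 0.1909 × 3.30) = 1 − e^(−4.411) = 1 − 0.01214 ≈ 0.988

0.988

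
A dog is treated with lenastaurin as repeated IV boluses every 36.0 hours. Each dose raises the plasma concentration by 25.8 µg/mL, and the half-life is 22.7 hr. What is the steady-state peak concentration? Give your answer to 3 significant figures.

k = ln 2 / 22.7 = 0.03054 hr⁻¹
Fraction remaining after one interval: e^(−kτ) = e^(−0.03054 × 36.0) = 0.3331
R = 1 / (1 − 0.3331) = 1.500
Css,max = 25.8 × 1.500 ≈ 38.7 µg/mL

38.7 µg/mL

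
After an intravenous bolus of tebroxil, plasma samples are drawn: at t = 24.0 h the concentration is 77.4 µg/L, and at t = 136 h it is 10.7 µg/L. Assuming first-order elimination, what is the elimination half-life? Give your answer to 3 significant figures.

k = ln(C₁/C₂) / (t₂ − t₁) = ln(77.4/10.7) / (136 − 24.0)
  = 1.979 / 112.0 = 0.01767 h⁻¹
t½ = ln 2 / k = ln 2 / 0.01767 ≈ 39.2 hours

39.2 hours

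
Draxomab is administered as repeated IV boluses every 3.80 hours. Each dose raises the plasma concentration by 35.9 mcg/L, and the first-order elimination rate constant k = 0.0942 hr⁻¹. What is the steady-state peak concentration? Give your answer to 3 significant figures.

119 mcg/L

Fraction remaining after one interval: e^(−kτ) = e^(−0.09420 × 3.80) = 0.6991
R = 1 / (1 − 0.6991) = 3.323
Css,max = 35.9 × 3.323 ≈ 119 mcg/L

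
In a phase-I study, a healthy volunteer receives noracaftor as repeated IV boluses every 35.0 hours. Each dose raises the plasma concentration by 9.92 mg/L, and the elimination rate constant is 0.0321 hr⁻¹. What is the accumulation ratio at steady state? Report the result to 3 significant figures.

1.48

Fraction remaining after one interval: e^(−kτ) = e^(−0.03210 × 35.0) = 0.3251
R = 1 / (1 − 0.3251) = 1 / 0.6749 ≈ 1.48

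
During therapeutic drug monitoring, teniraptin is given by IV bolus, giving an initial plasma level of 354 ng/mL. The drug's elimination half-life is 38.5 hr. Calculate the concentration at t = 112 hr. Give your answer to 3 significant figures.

47.1 ng/mL

k = ln 2 / 38.5 = 0.01800 hr⁻¹
112 hr is 2.909 half-lives, so C = 354 × (1/2)^2.909 = 354 × 0.1331 ≈ 47.1 ng/mL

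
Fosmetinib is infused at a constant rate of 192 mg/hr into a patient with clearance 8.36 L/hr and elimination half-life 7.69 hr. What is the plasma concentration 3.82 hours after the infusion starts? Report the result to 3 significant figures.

6.69 µg/mL

Css = rate / CL = 192 / 8.36 = 22.97 µg/mL
k = ln 2 / 7.69 = 0.09014 hr⁻¹
C(t) = Css (1 − e^(−kt)) = 22.97 × (1 − e^(−0.3443)) = 22.97 × 0.2913 ≈ 6.69 µg/mL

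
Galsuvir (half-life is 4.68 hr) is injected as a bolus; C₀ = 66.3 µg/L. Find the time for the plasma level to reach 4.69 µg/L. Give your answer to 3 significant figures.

17.9 hours

k = ln 2 / 4.68 = 0.1481 hr⁻¹
C(t) = C₀ e^(−kt)  ⇒  t = ln(C₀/C) / k
t = ln(66.3/4.69) / 0.1481 = 2.649 / 0.1481 ≈ 17.9 hours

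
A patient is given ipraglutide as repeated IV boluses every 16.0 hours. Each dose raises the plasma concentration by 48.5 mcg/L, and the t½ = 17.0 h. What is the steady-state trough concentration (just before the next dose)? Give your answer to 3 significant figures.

52.7 mcg/L

k = ln 2 / 17.0 = 0.04077 h⁻¹
Fraction remaining after one interval: e^(−kτ) = e^(−0.04077 × 16.0) = 0.5208
R = 1 / (1 − 0.5208) = 2.087
Css,max = 48.5 × 2.087 = 101.2 mcg/L
Css,min = Css,max × e^(−kτ) = 101.2 × 0.5208 ≈ 52.7 mcg/L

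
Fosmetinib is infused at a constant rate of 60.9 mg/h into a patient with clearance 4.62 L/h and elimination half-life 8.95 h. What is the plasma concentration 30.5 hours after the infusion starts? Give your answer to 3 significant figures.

Css = rate / CL = 60.9 / 4.62 = 13.18 mg/L
k = ln 2 / 8.95 = 0.07745 h⁻¹
C(t) = Css (1 − e^(−kt)) = 13.18 × (1 − e^(−2.362)) = 13.18 × 0.9058 ≈ 11.9 mg/L

11.9 mg/L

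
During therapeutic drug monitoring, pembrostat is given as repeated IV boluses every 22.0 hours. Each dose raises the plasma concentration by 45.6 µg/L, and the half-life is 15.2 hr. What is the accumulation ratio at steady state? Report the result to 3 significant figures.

k = ln 2 / 15.2 = 0.04560 hr⁻¹
Fraction remaining after one interval: e^(−kτ) = e^(−0.04560 × 22.0) = 0.3667
R = 1 / (1 − 0.3667) = 1 / 0.6333 ≈ 1.58

1.58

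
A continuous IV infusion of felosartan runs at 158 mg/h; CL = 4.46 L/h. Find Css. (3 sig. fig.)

35.4 µg/mL

Css = infusion rate / CL = 158 / 4.46 ≈ 35.4 µg/mL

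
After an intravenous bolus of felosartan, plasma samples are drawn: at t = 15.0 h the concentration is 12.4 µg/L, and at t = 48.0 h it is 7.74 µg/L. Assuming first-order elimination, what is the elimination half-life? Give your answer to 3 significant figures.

48.5 hours

k = ln(C₁/C₂) / (t₂ − t₁) = ln(12.4/7.74) / (48.0 − 15.0)
  = 0.4713 / 33.00 = 0.01428 h⁻¹
t½ = ln 2 / k = ln 2 / 0.01428 ≈ 48.5 hours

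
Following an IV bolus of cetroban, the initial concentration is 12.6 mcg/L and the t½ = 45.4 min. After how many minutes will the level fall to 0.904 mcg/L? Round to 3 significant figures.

173 minutes

k = ln 2 / 45.4 = 0.01527 min⁻¹
C(t) = C₀ e^(−kt)  ⇒  t = ln(C₀/C) / k
t = ln(12.6/0.904) / 0.01527 = 2.635 / 0.01527 ≈ 173 minutes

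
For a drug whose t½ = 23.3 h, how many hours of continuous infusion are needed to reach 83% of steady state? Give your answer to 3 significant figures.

59.6 hours

k = ln 2 / 23.3 = 0.02975 h⁻¹
f = 1 − e^(−kt)  ⇒  t = −ln(1 − f) / k
t = −ln(1 − 0.83) / 0.02975 = 1.772 / 0.02975 ≈ 59.6 hours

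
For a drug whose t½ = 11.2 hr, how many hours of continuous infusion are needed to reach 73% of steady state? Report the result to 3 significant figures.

21.2 hours

k = ln 2 / 11.2 = 0.06189 hr⁻¹
f = 1 − e^(−kt)  ⇒  t = −ln(1 − f) / k
t = −ln(1 − 0.73) / 0.06189 = 1.309 / 0.06189 ≈ 21.2 hours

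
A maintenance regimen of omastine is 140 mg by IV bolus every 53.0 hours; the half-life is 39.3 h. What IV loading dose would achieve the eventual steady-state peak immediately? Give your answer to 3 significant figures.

k = ln 2 / 39.3 = 0.01764 h⁻¹
Accumulation ratio R = 1 / (1 − e^(−kτ)) = 1 / (1 − e^(−0.01764×53.0)) = 1 / (1 − 0.3927) = 1.647
Loading dose = maintenance dose × R = 140 × 1.647 ≈ 231 mg

231 mg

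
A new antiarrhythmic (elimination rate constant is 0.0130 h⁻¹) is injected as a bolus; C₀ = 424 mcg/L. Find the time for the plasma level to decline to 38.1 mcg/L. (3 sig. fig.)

185 hours

C(t) = C₀ e^(−kt)  ⇒  t = ln(C₀/C) / k
t = ln(424/38.1) / 0.01300 = 2.410 / 0.01300 ≈ 185 hours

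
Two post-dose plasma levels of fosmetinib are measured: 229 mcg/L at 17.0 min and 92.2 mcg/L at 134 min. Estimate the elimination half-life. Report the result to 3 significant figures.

89.1 minutes

k = ln(C₁/C₂) / (t₂ − t₁) = ln(229/92.2) / (134 − 17.0)
  = 0.9098 / 117.0 = 0.007776 min⁻¹
t½ = ln 2 / k = ln 2 / 0.007776 ≈ 89.1 minutes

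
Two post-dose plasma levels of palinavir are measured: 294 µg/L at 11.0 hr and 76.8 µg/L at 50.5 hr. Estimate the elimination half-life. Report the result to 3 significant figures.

k = ln(C₁/C₂) / (t₂ − t₁) = ln(294/76.8) / (50.5 − 11.0)
  = 1.342 / 39.50 = 0.03398 hr⁻¹
t½ = ln 2 / k = ln 2 / 0.03398 ≈ 20.4 hours

20.4 hours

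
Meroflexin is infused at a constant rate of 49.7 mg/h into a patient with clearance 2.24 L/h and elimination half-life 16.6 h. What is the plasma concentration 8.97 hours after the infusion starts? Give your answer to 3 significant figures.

6.93 mg/L

Css = rate / CL = 49.7 / 2.24 = 22.19 mg/L
k = ln 2 / 16.6 = 0.04176 h⁻¹
C(t) = Css (1 − e^(−kt)) = 22.19 × (1 − e^(−0.3746)) = 22.19 × 0.3124 ≈ 6.93 mg/L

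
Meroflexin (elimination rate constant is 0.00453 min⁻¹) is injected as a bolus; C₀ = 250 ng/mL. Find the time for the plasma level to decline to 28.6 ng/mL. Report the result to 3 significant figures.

479 minutes

C(t) = C₀ e^(−kt)  ⇒  t = ln(C₀/C) / k
t = ln(250/28.6) / 0.004530 = 2.168 / 0.004530 ≈ 479 minutes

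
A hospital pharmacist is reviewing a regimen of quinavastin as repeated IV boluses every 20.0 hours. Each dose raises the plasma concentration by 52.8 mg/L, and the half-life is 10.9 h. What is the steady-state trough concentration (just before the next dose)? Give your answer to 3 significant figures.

k = ln 2 / 10.9 = 0.06359 h⁻¹
Fraction remaining after one interval: e^(−kτ) = e^(−0.06359 × 20.0) = 0.2803
R = 1 / (1 − 0.2803) = 1.390
Css,max = 52.8 × 1.390 = 73.37 mg/L
Css,min = Css,max × e^(−kτ) = 73.37 × 0.2803 ≈ 20.6 mg/L

20.6 mg/L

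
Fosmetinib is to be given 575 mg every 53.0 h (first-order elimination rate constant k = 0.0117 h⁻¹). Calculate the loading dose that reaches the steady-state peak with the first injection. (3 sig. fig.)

1240 mg

Accumulation ratio R = 1 / (1 − e^(−kτ)) = 1 / (1 − e^(−0.01170×53.0)) = 1 / (1 − 0.5379) = 2.164
Loading dose = maintenance dose × R = 575 × 2.164 ≈ 1240 mg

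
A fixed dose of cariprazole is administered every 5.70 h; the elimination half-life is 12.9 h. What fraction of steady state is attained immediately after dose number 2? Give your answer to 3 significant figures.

k = ln 2 / 12.9 = 0.05373 h⁻¹
f_n = 1 − e^(−nkτ) = 1 − e^(−2 × 0.05373 × 5.70) = 1 − e^(−0.6125) = 1 − 0.5420 ≈ 0.458

0.458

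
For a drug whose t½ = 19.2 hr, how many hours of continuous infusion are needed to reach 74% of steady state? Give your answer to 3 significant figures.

k = ln 2 / 19.2 = 0.03610 hr⁻¹
f = 1 − e^(−kt)  ⇒  t = −ln(1 − f) / k
t = −ln(1 − 0.74) / 0.03610 = 1.347 / 0.03610 ≈ 37.3 hours

37.3 hours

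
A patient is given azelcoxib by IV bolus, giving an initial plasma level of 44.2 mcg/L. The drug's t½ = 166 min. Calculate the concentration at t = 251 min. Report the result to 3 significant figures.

15.5 mcg/L

k = ln 2 / 166 = 0.004176 min⁻¹
C(t) = C₀ e^(−kt) = 44.2 × e^(−0.004176 × 251) = 44.2 × e^(−1.048) = 44.2 × 0.3506 ≈ 15.5 mcg/L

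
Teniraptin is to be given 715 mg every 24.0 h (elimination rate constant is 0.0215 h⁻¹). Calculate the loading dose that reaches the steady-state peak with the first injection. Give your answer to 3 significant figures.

1770 mg

Accumulation ratio R = 1 / (1 − e^(−kτ)) = 1 / (1 − e^(−0.02150×24.0)) = 1 / (1 − 0.5969) = 2.481
Loading dose = maintenance dose × R = 715 × 2.481 ≈ 1770 mg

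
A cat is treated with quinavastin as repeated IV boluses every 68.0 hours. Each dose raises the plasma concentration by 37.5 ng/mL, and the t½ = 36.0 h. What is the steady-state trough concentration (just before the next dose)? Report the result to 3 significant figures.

k = ln 2 / 36.0 = 0.01925 h⁻¹
Fraction remaining after one interval: e^(−kτ) = e^(−0.01925 × 68.0) = 0.2700
R = 1 / (1 − 0.2700) = 1.370
Css,max = 37.5 × 1.370 = 51.37 ng/mL
Css,min = Css,max × e^(−kτ) = 51.37 × 0.2700 ≈ 13.9 ng/mL

13.9 ng/mL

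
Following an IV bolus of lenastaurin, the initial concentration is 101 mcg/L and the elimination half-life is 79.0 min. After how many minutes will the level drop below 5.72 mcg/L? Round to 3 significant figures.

327 minutes

k = ln 2 / 79.0 = 0.008774 min⁻¹
C(t) = C₀ e^(−kt)  ⇒  t = ln(C₀/C) / k
t = ln(101/5.72) / 0.008774 = 2.871 / 0.008774 ≈ 327 minutes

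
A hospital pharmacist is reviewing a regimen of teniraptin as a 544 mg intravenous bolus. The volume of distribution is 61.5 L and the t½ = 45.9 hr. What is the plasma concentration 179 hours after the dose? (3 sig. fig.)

C₀ = dose / V = 544 / 61.5 = 8.846 mg/L
k = ln 2 / 45.9 = 0.01510 hr⁻¹
C(t) = C₀ e^(−kt) = 8.846 × e^(−0.01510 × 179) = 8.846 × e^(−2.703) = 8.846 × 0.06700 ≈ 0.593 mg/L

0.593 mg/L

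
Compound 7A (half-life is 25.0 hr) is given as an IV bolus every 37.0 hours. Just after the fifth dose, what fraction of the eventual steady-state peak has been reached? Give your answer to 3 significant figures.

0.994

k = ln 2 / 25.0 = 0.02773 hr⁻¹
f_n = 1 − e^(−nkτ) = 1 − e^(−5 × 0.02773 × 37.0) = 1 − e^(−5.129) = 1 − 0.005921 ≈ 0.994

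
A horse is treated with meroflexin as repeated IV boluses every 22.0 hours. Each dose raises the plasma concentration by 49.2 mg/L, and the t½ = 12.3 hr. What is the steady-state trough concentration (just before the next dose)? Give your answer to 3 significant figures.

20.0 mg/L

k = ln 2 / 12.3 = 0.05635 hr⁻¹
Fraction remaining after one interval: e^(−kτ) = e^(−0.05635 × 22.0) = 0.2894
R = 1 / (1 − 0.2894) = 1.407
Css,max = 49.2 × 1.407 = 69.24 mg/L
Css,min = Css,max × e^(−kτ) = 69.24 × 0.2894 ≈ 20.0 mg/L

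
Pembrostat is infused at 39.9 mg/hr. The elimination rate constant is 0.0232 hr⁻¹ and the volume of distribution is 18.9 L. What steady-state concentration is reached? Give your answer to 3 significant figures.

91.0 µg/mL

CL = k · V = 0.0232 × 18.9 = 0.4385 L/hr
Css = rate / CL = 39.9 / 0.4385 ≈ 91.0 µg/mL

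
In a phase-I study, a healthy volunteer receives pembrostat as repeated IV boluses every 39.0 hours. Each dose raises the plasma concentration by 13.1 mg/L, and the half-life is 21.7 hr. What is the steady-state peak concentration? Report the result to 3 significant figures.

18.4 mg/L

k = ln 2 / 21.7 = 0.03194 hr⁻¹
Fraction remaining after one interval: e^(−kτ) = e^(−0.03194 × 39.0) = 0.2877
R = 1 / (1 − 0.2877) = 1.404
Css,max = 13.1 × 1.404 ≈ 18.4 mg/L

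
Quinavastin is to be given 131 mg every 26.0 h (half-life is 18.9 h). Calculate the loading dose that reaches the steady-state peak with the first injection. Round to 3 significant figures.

213 mg

k = ln 2 / 18.9 = 0.03667 h⁻¹
Accumulation ratio R = 1 / (1 − e^(−kτ)) = 1 / (1 − e^(−0.03667×26.0)) = 1 / (1 − 0.3854) = 1.627
Loading dose = maintenance dose × R = 131 × 1.627 ≈ 213 mg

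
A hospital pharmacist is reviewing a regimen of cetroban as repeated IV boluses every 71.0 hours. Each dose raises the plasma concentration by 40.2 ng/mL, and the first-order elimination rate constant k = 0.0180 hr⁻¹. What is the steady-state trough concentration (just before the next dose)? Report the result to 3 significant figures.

Fraction remaining after one interval: e^(−kτ) = e^(−0.01800 × 71.0) = 0.2786
R = 1 / (1 − 0.2786) = 1.386
Css,max = 40.2 × 1.386 = 55.72 ng/mL
Css,min = Css,max × e^(−kτ) = 55.72 × 0.2786 ≈ 15.5 ng/mL

15.5 ng/mL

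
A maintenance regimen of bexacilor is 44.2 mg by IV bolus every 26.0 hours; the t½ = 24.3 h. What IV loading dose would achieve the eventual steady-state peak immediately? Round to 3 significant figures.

84.4 mg

k = ln 2 / 24.3 = 0.02852 h⁻¹
Accumulation ratio R = 1 / (1 − e^(−kτ)) = 1 / (1 − e^(−0.02852×26.0)) = 1 / (1 − 0.4763) = 1.910
Loading dose = maintenance dose × R = 44.2 × 1.910 ≈ 84.4 mg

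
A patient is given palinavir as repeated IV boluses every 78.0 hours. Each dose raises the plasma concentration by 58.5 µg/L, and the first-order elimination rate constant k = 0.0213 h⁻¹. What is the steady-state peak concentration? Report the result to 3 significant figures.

72.2 µg/L

Fraction remaining after one interval: e^(−kτ) = e^(−0.02130 × 78.0) = 0.1899
R = 1 / (1 − 0.1899) = 1.234
Css,max = 58.5 × 1.234 ≈ 72.2 µg/L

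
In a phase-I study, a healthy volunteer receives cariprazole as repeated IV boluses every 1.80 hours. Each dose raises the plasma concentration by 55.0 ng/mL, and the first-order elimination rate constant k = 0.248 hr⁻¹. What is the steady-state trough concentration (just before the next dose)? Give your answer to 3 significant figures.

97.7 ng/mL

Fraction remaining after one interval: e^(−kτ) = e^(−0.2480 × 1.80) = 0.6399
R = 1 / (1 − 0.6399) = 2.777
Css,max = 55.0 × 2.777 = 152.7 ng/mL
Css,min = Css,max × e^(−kτ) = 152.7 × 0.6399 ≈ 97.7 ng/mL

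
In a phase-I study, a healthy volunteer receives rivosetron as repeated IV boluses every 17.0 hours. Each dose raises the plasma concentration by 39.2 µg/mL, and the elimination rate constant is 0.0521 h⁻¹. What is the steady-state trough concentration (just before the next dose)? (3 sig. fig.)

Fraction remaining after one interval: e^(−kτ) = e^(−0.05210 × 17.0) = 0.4124
R = 1 / (1 − 0.4124) = 1.702
Css,max = 39.2 × 1.702 = 66.71 µg/mL
Css,min = Css,max × e^(−kτ) = 66.71 × 0.4124 ≈ 27.5 µg/mL

27.5 µg/mL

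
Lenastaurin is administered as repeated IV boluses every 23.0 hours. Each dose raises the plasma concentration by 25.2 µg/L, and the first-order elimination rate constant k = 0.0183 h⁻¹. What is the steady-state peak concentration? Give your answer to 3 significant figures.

73.4 µg/L

Fraction remaining after one interval: e^(−kτ) = e^(−0.01830 × 23.0) = 0.6565
R = 1 / (1 − 0.6565) = 2.911
Css,max = 25.2 × 2.911 ≈ 73.4 µg/L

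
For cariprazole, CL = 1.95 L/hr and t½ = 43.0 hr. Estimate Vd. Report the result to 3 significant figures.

121 L

k = ln 2 / t½ = ln 2 / 43.0 = 0.01612 hr⁻¹
V = CL / k = 1.95 / 0.01612 ≈ 121 L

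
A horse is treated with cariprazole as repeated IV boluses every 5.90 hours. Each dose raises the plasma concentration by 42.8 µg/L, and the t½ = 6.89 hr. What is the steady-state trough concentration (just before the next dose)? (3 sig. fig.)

52.8 µg/L

k = ln 2 / 6.89 = 0.1006 hr⁻¹
Fraction remaining after one interval: e^(−kτ) = e^(−0.1006 × 5.90) = 0.5524
R = 1 / (1 − 0.5524) = 2.234
Css,max = 42.8 × 2.234 = 95.61 µg/L
Css,min = Css,max × e^(−kτ) = 95.61 × 0.5524 ≈ 52.8 µg/L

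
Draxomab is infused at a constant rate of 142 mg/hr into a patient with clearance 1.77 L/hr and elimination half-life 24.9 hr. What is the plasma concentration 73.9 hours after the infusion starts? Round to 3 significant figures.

70.0 µg/mL

Css = rate / CL = 142 / 1.77 = 80.23 µg/mL
k = ln 2 / 24.9 = 0.02784 hr⁻¹
C(t) = Css (1 − e^(−kt)) = 80.23 × (1 − e^(−2.057)) = 80.23 × 0.8722 ≈ 70.0 µg/mL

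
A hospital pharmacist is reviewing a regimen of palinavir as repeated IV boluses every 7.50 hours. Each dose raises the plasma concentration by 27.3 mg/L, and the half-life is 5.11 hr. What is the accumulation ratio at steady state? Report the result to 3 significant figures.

k = ln 2 / 5.11 = 0.1356 hr⁻¹
Fraction remaining after one interval: e^(−kτ) = e^(−0.1356 × 7.50) = 0.3616
R = 1 / (1 − 0.3616) = 1 / 0.6384 ≈ 1.57

1.57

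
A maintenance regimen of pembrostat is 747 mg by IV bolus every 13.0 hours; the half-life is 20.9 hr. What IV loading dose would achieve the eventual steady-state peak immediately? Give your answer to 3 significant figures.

k = ln 2 / 20.9 = 0.03316 hr⁻¹
Accumulation ratio R = 1 / (1 − e^(−kτ)) = 1 / (1 − e^(−0.03316×13.0)) = 1 / (1 − 0.6498) = 2.855
Loading dose = maintenance dose × R = 747 × 2.855 ≈ 2130 mg

2130 mg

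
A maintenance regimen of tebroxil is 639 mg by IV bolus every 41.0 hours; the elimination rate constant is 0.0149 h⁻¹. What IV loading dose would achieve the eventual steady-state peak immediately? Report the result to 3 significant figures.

1400 mg

Accumulation ratio R = 1 / (1 − e^(−kτ)) = 1 / (1 − e^(−0.01490×41.0)) = 1 / (1 − 0.5429) = 2.188
Loading dose = maintenance dose × R = 639 × 2.188 ≈ 1400 mg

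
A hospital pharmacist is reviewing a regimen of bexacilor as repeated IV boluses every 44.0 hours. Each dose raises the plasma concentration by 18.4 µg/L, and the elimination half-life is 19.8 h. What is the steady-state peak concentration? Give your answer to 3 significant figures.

k = ln 2 / 19.8 = 0.03501 h⁻¹
Fraction remaining after one interval: e^(−kτ) = e^(−0.03501 × 44.0) = 0.2143
R = 1 / (1 − 0.2143) = 1.273
Css,max = 18.4 × 1.273 ≈ 23.4 µg/L

23.4 µg/L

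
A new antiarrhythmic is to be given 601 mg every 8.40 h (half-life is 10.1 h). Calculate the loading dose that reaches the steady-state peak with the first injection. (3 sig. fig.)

1370 mg

k = ln 2 / 10.1 = 0.06863 h⁻¹
Accumulation ratio R = 1 / (1 − e^(−kτ)) = 1 / (1 − e^(−0.06863×8.40)) = 1 / (1 − 0.5619) = 2.282
Loading dose = maintenance dose × R = 601 × 2.282 ≈ 1370 mg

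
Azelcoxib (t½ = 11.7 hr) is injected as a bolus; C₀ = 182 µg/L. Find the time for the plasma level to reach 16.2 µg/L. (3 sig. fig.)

40.8 hours

k = ln 2 / 11.7 = 0.05924 hr⁻¹
C(t) = C₀ e^(−kt)  ⇒  t = ln(C₀/C) / k
t = ln(182/16.2) / 0.05924 = 2.419 / 0.05924 ≈ 40.8 hours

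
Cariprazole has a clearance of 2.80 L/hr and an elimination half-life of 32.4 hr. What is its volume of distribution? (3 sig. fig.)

k = ln 2 / t½ = ln 2 / 32.4 = 0.02139 hr⁻¹
V = CL / k = 2.80 / 0.02139 ≈ 131 L

131 L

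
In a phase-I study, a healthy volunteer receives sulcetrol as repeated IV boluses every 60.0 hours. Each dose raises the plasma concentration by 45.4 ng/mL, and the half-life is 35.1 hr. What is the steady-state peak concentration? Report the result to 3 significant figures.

65.4 ng/mL

k = ln 2 / 35.1 = 0.01975 hr⁻¹
Fraction remaining after one interval: e^(−kτ) = e^(−0.01975 × 60.0) = 0.3058
R = 1 / (1 − 0.3058) = 1.440
Css,max = 45.4 × 1.440 ≈ 65.4 ng/mL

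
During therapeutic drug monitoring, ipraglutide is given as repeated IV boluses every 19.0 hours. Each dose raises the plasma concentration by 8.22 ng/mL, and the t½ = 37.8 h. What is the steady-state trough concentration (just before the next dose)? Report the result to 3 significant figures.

k = ln 2 / 37.8 = 0.01834 h⁻¹
Fraction remaining after one interval: e^(−kτ) = e^(−0.01834 × 19.0) = 0.7058
R = 1 / (1 − 0.7058) = 3.399
Css,max = 8.22 × 3.399 = 27.94 ng/mL
Css,min = Css,max × e^(−kτ) = 27.94 × 0.7058 ≈ 19.7 ng/mL

19.7 ng/mL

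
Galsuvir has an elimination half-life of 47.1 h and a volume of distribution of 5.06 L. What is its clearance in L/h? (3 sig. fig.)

k = ln 2 / t½ = ln 2 / 47.1 = 0.01472 h⁻¹
CL = k · V = 0.01472 × 5.06 ≈ 0.0745 L/h

0.0745 L/h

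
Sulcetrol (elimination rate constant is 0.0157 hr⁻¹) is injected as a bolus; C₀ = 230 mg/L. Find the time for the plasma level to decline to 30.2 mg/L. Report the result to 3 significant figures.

129 hours

C(t) = C₀ e^(−kt)  ⇒  t = ln(C₀/C) / k
t = ln(230/30.2) / 0.01570 = 2.030 / 0.01570 ≈ 129 hours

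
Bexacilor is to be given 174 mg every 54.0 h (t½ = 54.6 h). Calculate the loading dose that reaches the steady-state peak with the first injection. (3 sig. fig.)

351 mg

k = ln 2 / 54.6 = 0.01270 h⁻¹
Accumulation ratio R = 1 / (1 − e^(−kτ)) = 1 / (1 − e^(−0.01270×54.0)) = 1 / (1 − 0.5038) = 2.015
Loading dose = maintenance dose × R = 174 × 2.015 ≈ 351 mg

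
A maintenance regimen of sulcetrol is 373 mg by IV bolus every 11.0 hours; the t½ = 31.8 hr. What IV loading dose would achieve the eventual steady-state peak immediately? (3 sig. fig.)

1750 mg

k = ln 2 / 31.8 = 0.02180 hr⁻¹
Accumulation ratio R = 1 / (1 − e^(−kτ)) = 1 / (1 − e^(−0.02180×11.0)) = 1 / (1 − 0.7868) = 4.691
Loading dose = maintenance dose × R = 373 × 4.691 ≈ 1750 mg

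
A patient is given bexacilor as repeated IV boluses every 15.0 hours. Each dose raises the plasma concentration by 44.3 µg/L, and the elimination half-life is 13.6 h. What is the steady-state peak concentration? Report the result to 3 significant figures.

k = ln 2 / 13.6 = 0.05097 h⁻¹
Fraction remaining after one interval: e^(−kτ) = e^(−0.05097 × 15.0) = 0.4656
R = 1 / (1 − 0.4656) = 1.871
Css,max = 44.3 × 1.871 ≈ 82.9 µg/L

82.9 µg/L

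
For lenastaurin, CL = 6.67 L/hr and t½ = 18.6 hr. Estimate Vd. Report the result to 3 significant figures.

179 L

k = ln 2 / t½ = ln 2 / 18.6 = 0.03727 hr⁻¹
V = CL / k = 6.67 / 0.03727 ≈ 179 L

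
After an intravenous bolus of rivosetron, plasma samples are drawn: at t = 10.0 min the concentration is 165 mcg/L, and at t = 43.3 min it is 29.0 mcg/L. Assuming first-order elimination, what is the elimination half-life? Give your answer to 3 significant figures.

13.3 minutes

k = ln(C₁/C₂) / (t₂ − t₁) = ln(165/29.0) / (43.3 − 10.0)
  = 1.739 / 33.30 = 0.05221 min⁻¹
t½ = ln 2 / k = ln 2 / 0.05221 ≈ 13.3 minutes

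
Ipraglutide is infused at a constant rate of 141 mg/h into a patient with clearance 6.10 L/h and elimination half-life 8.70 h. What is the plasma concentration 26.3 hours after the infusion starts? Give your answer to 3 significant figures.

20.3 mg/L

Css = rate / CL = 141 / 6.10 = 23.11 mg/L
k = ln 2 / 8.70 = 0.07967 h⁻¹
C(t) = Css (1 − e^(−kt)) = 23.11 × (1 − e^(−2.095)) = 23.11 × 0.8770 ≈ 20.3 mg/L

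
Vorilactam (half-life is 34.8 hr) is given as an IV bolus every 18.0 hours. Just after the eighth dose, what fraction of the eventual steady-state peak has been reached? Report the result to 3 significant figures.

k = ln 2 / 34.8 = 0.01992 hr⁻¹
f_n = 1 − e^(−nkτ) = 1 − e^(−8 × 0.01992 × 18.0) = 1 − e^(−2.868) = 1 − 0.05680 ≈ 0.943

0.943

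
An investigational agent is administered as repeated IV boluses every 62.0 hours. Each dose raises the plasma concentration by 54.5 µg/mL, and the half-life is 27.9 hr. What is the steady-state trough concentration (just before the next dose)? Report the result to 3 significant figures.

k = ln 2 / 27.9 = 0.02484 hr⁻¹
Fraction remaining after one interval: e^(−kτ) = e^(−0.02484 × 62.0) = 0.2143
R = 1 / (1 − 0.2143) = 1.273
Css,max = 54.5 × 1.273 = 69.37 µg/mL
Css,min = Css,max × e^(−kτ) = 69.37 × 0.2143 ≈ 14.9 µg/mL

14.9 µg/mL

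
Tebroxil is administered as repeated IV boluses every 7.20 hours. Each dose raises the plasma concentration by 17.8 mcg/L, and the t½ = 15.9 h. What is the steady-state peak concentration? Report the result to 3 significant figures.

66.1 mcg/L

k = ln 2 / 15.9 = 0.04359 h⁻¹
Fraction remaining after one interval: e^(−kτ) = e^(−0.04359 × 7.20) = 0.7306
R = 1 / (1 − 0.7306) = 3.712
Css,max = 17.8 × 3.712 ≈ 66.1 mcg/L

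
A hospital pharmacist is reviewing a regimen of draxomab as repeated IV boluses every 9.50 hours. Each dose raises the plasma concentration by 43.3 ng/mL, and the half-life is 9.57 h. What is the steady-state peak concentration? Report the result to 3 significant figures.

87.0 ng/mL

k = ln 2 / 9.57 = 0.07243 h⁻¹
Fraction remaining after one interval: e^(−kτ) = e^(−0.07243 × 9.50) = 0.5025
R = 1 / (1 − 0.5025) = 2.010
Css,max = 43.3 × 2.010 ≈ 87.0 ng/mL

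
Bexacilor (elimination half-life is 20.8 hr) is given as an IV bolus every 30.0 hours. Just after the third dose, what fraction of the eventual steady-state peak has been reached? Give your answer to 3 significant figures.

k = ln 2 / 20.8 = 0.03332 hr⁻¹
f_n = 1 − e^(−nkτ) = 1 − e^(−3 × 0.03332 × 30.0) = 1 − e^(−2.999) = 1 − 0.04983 ≈ 0.950

0.950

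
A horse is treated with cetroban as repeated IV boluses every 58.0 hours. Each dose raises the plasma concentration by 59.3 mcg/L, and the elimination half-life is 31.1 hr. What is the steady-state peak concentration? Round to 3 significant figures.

k = ln 2 / 31.1 = 0.02229 hr⁻¹
Fraction remaining after one interval: e^(−kτ) = e^(−0.02229 × 58.0) = 0.2745
R = 1 / (1 − 0.2745) = 1.378
Css,max = 59.3 × 1.378 ≈ 81.7 mcg/L

81.7 mcg/L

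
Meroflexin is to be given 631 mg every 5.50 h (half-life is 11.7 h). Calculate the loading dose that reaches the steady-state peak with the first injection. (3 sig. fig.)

2270 mg

k = ln 2 / 11.7 = 0.05924 h⁻¹
Accumulation ratio R = 1 / (1 − e^(−kτ)) = 1 / (1 − e^(−0.05924×5.50)) = 1 / (1 − 0.7219) = 3.596
Loading dose = maintenance dose × R = 631 × 3.596 ≈ 2270 mg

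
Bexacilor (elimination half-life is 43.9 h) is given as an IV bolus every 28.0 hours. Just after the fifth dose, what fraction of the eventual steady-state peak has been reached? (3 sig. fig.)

k = ln 2 / 43.9 = 0.01579 h⁻¹
f_n = 1 − e^(−nkτ) = 1 − e^(−5 × 0.01579 × 28.0) = 1 − e^(−2.210) = 1 − 0.1096 ≈ 0.890

0.890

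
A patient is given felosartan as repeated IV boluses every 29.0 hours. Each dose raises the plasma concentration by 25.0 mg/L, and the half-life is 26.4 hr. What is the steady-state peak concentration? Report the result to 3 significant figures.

k = ln 2 / 26.4 = 0.02626 hr⁻¹
Fraction remaining after one interval: e^(−kτ) = e^(−0.02626 × 29.0) = 0.4670
R = 1 / (1 − 0.4670) = 1.876
Css,max = 25.0 × 1.876 ≈ 46.9 mg/L

46.9 mg/L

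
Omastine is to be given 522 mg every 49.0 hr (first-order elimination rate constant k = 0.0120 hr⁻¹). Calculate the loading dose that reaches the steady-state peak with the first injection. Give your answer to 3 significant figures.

Accumulation ratio R = 1 / (1 − e^(−kτ)) = 1 / (1 − e^(−0.01200×49.0)) = 1 / (1 − 0.5554) = 2.249
Loading dose = maintenance dose × R = 522 × 2.249 ≈ 1170 mg

1170 mg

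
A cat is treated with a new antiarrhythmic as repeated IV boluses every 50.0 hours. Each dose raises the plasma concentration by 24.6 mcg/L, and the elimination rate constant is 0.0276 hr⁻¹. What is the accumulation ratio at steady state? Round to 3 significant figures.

Fraction remaining after one interval: e^(−kτ) = e^(−0.02760 × 50.0) = 0.2516
R = 1 / (1 − 0.2516) = 1 / 0.7484 ≈ 1.34

1.34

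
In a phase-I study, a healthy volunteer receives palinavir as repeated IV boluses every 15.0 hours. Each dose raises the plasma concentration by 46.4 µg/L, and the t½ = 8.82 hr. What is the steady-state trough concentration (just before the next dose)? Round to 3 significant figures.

k = ln 2 / 8.82 = 0.07859 hr⁻¹
Fraction remaining after one interval: e^(−kτ) = e^(−0.07859 × 15.0) = 0.3076
R = 1 / (1 − 0.3076) = 1.444
Css,max = 46.4 × 1.444 = 67.02 µg/L
Css,min = Css,max × e^(−kτ) = 67.02 × 0.3076 ≈ 20.6 µg/L

20.6 µg/L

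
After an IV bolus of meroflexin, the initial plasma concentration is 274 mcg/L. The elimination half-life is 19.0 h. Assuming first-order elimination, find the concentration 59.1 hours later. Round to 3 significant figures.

k = ln 2 / 19.0 = 0.03648 h⁻¹
C(t) = C₀ e^(−kt) = 274 × e^(−0.03648 × 59.1) = 274 × e^(−2.156) = 274 × 0.1158 ≈ 31.7 mcg/L

31.7 mcg/L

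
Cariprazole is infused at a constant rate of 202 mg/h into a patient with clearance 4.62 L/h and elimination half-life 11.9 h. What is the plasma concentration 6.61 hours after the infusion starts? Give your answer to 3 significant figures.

14.0 µg/mL

Css = rate / CL = 202 / 4.62 = 43.72 µg/mL
k = ln 2 / 11.9 = 0.05825 h⁻¹
C(t) = Css (1 − e^(−kt)) = 43.72 × (1 − e^(−0.3850)) = 43.72 × 0.3196 ≈ 14.0 µg/mL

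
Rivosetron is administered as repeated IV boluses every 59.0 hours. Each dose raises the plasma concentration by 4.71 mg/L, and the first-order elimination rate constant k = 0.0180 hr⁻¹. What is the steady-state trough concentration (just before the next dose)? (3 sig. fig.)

Fraction remaining after one interval: e^(−kτ) = e^(−0.01800 × 59.0) = 0.3458
R = 1 / (1 − 0.3458) = 1.528
Css,max = 4.71 × 1.528 = 7.199 mg/L
Css,min = Css,max × e^(−kτ) = 7.199 × 0.3458 ≈ 2.49 mg/L

2.49 mg/L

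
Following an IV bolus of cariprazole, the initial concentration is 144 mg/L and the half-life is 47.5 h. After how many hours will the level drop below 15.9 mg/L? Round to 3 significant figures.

151 hours

k = ln 2 / 47.5 = 0.01459 h⁻¹
C(t) = C₀ e^(−kt)  ⇒  t = ln(C₀/C) / k
t = ln(144/15.9) / 0.01459 = 2.203 / 0.01459 ≈ 151 hours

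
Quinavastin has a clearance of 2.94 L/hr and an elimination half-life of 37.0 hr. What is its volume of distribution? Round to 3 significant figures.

157 L

k = ln 2 / t½ = ln 2 / 37.0 = 0.01873 hr⁻¹
V = CL / k = 2.94 / 0.01873 ≈ 157 L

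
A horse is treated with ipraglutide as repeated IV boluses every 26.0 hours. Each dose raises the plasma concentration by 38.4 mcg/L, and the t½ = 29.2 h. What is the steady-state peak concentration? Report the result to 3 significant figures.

83.4 mcg/L

k = ln 2 / 29.2 = 0.02374 h⁻¹
Fraction remaining after one interval: e^(−kτ) = e^(−0.02374 × 26.0) = 0.5395
R = 1 / (1 − 0.5395) = 2.171
Css,max = 38.4 × 2.171 ≈ 83.4 mcg/L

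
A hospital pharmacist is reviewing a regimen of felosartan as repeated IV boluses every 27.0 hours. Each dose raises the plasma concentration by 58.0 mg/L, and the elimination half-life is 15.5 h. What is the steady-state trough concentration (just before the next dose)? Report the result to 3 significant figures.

24.7 mg/L

k = ln 2 / 15.5 = 0.04472 h⁻¹
Fraction remaining after one interval: e^(−kτ) = e^(−0.04472 × 27.0) = 0.2990
R = 1 / (1 − 0.2990) = 1.426
Css,max = 58.0 × 1.426 = 82.74 mg/L
Css,min = Css,max × e^(−kτ) = 82.74 × 0.2990 ≈ 24.7 mg/L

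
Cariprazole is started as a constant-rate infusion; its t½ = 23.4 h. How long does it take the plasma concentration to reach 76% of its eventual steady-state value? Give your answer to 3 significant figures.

48.2 hours

k = ln 2 / 23.4 = 0.02962 h⁻¹
f = 1 − e^(−kt)  ⇒  t = −ln(1 − f) / k
t = −ln(1 − 0.76) / 0.02962 = 1.427 / 0.02962 ≈ 48.2 hours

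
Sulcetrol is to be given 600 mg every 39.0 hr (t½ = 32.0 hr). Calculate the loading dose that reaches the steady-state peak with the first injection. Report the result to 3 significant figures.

k = ln 2 / 32.0 = 0.02166 hr⁻¹
Accumulation ratio R = 1 / (1 − e^(−kτ)) = 1 / (1 − e^(−0.02166×39.0)) = 1 / (1 − 0.4297) = 1.753
Loading dose = maintenance dose × R = 600 × 1.753 ≈ 1050 mg

1050 mg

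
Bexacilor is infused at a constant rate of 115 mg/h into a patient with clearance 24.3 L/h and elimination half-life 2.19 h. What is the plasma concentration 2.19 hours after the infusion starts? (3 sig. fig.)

Css = rate / CL = 115 / 24.3 = 4.733 µg/mL
k = ln 2 / 2.19 = 0.3165 h⁻¹
C(t) = Css (1 − e^(−kt)) = 4.733 × (1 − e^(−0.6931)) = 4.733 × 0.5000 ≈ 2.37 µg/mL

2.37 µg/mL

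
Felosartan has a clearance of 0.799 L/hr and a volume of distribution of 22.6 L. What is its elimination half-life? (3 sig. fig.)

19.6 hours

k = CL / V = 0.799 / 22.6 = 0.03535 hr⁻¹
t½ = ln 2 / k = ln 2 / 0.03535 ≈ 19.6 hours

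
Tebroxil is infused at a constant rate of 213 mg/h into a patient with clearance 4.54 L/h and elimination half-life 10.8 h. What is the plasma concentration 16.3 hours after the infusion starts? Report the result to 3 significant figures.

Css = rate / CL = 213 / 4.54 = 46.92 µg/mL
k = ln 2 / 10.8 = 0.06418 h⁻¹
C(t) = Css (1 − e^(−kt)) = 46.92 × (1 − e^(−1.046)) = 46.92 × 0.6487 ≈ 30.4 µg/mL

30.4 µg/mL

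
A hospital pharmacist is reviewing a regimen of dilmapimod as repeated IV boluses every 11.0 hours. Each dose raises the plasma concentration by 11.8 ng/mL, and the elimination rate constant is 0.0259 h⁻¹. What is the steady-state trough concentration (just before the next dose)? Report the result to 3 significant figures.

Fraction remaining after one interval: e^(−kτ) = e^(−0.02590 × 11.0) = 0.7521
R = 1 / (1 − 0.7521) = 4.034
Css,max = 11.8 × 4.034 = 47.60 ng/mL
Css,min = Css,max × e^(−kτ) = 47.60 × 0.7521 ≈ 35.8 ng/mL

35.8 ng/mL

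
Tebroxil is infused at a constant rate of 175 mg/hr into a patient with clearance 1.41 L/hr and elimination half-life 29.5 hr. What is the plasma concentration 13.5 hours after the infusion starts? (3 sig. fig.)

Css = rate / CL = 175 / 1.41 = 124.1 mg/L
k = ln 2 / 29.5 = 0.02350 hr⁻¹
C(t) = Css (1 − e^(−kt)) = 124.1 × (1 − e^(−0.3172)) = 124.1 × 0.2718 ≈ 33.7 mg/L

33.7 mg/L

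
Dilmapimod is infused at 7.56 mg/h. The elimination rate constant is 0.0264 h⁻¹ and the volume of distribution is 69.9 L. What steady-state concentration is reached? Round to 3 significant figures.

4.10 mg/L

CL = k · V = 0.0264 × 69.9 = 1.845 L/h
Css = rate / CL = 7.56 / 1.845 ≈ 4.10 mg/L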